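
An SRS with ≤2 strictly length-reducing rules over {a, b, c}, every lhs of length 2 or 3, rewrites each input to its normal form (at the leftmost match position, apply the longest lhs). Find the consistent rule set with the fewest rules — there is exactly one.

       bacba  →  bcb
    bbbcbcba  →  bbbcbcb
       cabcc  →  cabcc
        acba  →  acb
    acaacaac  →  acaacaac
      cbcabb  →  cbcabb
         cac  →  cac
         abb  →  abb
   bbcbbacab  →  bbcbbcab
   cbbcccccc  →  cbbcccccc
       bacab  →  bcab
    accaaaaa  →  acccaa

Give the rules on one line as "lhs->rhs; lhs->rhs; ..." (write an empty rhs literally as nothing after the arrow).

  | bacba => bcba => bcb
  | bbbcbcba => bbbcbcb
  | cabcc
  | acba => acb

aaa->c; ba->b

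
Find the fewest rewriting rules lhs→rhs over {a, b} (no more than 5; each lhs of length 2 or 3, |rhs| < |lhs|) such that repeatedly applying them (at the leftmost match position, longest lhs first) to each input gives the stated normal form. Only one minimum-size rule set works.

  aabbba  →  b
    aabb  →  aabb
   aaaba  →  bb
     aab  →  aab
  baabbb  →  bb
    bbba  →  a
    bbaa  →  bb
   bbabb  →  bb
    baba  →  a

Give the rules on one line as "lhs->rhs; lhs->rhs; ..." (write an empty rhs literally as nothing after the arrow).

  | aabbba => aaa => b
  | aabb
  | aaaba => bba => bb
  | aab

aaa->b; ba->b; bab->; bbb->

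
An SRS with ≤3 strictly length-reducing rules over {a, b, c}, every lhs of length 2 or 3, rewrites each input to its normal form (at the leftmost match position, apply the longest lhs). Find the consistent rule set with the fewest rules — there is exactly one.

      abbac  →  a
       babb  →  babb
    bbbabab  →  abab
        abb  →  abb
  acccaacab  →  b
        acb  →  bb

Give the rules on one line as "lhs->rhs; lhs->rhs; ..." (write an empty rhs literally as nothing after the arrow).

ac->b; bbb->; cab->

  | abbac => abbb => a
  | babb
  | bbbabab => abab
  | abb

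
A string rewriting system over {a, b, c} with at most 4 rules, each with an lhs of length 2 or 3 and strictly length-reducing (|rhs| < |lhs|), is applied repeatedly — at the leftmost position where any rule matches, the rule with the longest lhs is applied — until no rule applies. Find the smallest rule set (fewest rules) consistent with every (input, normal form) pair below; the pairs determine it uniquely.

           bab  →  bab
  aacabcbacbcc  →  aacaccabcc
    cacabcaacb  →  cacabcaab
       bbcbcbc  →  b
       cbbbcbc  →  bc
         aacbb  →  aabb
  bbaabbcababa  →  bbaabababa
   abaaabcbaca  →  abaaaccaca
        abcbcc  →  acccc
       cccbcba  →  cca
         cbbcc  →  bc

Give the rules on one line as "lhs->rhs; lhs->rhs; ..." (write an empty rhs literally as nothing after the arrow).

  | bab
  | aacabcbacbcc => aacaccacbcc => aacaccabcc
  | cacabcaacb => cacabcaab
  | bbcbcbc => cbbcbc => bbcbc => cbbc => bbc => cb => b

bbc->cb; bcb->cc; cb->b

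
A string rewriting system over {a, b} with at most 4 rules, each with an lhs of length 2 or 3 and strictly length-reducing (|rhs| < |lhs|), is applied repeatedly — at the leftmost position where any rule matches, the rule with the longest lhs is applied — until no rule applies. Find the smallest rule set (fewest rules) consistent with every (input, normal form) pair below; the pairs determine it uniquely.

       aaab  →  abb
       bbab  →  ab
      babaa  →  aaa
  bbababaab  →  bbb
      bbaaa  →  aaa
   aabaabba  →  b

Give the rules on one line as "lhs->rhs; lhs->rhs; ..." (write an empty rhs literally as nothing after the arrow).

aab->bb; ba->b; bab->a; bba->a

  | aaab => abb
  | bbab => ab
  | babaa => aaa
  | bbababaab => ababaab => aaaab => aabb => bbb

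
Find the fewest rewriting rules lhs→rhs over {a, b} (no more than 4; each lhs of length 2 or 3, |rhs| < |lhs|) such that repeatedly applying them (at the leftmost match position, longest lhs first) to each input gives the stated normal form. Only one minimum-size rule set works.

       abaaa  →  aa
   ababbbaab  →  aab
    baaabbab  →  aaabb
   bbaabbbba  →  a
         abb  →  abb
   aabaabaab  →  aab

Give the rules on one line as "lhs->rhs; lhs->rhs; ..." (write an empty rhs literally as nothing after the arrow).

  | abaaa => aa
  | ababbbaab => bbbaab => bbaab => baab => aab
  | baaabbab => aaabbab => aaabb
  | bbaabbbba => baabbbba => aabbbba => aabbba => aabba => aaba => a

aba->; ba->a; bab->b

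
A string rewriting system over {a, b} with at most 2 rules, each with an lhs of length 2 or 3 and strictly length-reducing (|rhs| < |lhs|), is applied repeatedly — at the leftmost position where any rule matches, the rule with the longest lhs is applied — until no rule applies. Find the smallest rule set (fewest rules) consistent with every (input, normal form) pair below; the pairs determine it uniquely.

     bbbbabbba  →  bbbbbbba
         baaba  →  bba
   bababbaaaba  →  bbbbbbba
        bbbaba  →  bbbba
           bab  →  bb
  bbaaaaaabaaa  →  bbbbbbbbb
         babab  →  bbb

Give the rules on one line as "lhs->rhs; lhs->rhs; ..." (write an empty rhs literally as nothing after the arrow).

  | bbbbabbba => bbbbbbba
  | baaba => baba => bba
  | bababbaaaba => bbabbaaaba => bbbbaaaba => bbbbbbba
  | bbbaba => bbbba

aaa->bb; ab->b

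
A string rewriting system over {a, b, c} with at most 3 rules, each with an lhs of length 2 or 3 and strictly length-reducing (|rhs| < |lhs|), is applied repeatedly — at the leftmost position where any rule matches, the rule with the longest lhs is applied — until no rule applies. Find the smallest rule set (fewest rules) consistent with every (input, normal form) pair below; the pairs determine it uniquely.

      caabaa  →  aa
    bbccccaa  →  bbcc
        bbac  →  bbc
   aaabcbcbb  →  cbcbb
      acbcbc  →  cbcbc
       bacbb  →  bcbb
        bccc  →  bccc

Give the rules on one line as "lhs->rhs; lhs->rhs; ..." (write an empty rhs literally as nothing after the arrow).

  | caabaa => abaa => aa
  | bbccccaa => bbccca => bbcc
  | bbac => bbc
  | aaabcbcbb => aacbcbb => acbcbb => cbcbb

ab->; ac->c; ca->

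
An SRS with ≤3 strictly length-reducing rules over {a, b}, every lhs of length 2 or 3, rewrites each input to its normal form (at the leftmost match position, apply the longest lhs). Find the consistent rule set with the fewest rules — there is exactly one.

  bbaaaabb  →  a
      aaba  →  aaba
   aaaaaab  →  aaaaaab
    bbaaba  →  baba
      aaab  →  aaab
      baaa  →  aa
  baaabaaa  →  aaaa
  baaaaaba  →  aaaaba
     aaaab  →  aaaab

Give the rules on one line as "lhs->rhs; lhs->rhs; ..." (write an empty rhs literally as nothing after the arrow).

abb->; baa->a

  | bbaaaabb => baaabb => aabb => a
  | aaba
  | aaaaaab
  | bbaaba => baba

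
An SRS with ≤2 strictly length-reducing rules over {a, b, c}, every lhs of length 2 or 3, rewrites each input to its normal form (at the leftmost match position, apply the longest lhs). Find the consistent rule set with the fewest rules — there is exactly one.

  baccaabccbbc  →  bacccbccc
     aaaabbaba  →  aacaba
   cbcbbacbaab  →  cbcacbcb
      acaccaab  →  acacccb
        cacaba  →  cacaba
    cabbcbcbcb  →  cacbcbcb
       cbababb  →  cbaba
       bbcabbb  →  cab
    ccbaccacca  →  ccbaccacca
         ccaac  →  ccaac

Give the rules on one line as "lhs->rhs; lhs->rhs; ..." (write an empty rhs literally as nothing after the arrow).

aab->cb; bb->

  | baccaabccbbc => bacccbccbbc => bacccbccc
  | aaaabbaba => aacbbaba => aacaba
  | cbcbbacbaab => cbcacbaab => cbcacbcb
  | acaccaab => acacccb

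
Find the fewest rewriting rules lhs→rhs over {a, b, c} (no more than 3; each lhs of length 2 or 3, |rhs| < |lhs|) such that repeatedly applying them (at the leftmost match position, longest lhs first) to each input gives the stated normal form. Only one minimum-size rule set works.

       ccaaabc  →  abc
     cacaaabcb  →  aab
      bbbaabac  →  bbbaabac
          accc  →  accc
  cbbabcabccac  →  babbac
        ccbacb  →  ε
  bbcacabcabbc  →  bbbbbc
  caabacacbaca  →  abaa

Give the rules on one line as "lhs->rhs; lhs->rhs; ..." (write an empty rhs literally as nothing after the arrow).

  | ccaaabc => caabc => abc
  | cacaaabcb => caaabcb => aabcb => aab
  | bbbaabac
  | accc

bcc->b; ca->; cb->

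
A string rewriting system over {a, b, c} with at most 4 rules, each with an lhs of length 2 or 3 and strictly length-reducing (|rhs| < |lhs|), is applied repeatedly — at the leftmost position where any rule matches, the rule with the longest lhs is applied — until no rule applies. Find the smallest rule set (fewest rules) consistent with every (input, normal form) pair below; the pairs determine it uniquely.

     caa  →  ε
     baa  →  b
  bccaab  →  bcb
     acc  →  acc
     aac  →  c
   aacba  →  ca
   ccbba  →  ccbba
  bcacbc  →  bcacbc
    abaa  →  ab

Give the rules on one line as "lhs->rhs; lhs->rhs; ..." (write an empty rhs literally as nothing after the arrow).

  | caa => ε
  | baa => b
  | bccaab => bcb
  | acc

aa->; caa->; cba->ca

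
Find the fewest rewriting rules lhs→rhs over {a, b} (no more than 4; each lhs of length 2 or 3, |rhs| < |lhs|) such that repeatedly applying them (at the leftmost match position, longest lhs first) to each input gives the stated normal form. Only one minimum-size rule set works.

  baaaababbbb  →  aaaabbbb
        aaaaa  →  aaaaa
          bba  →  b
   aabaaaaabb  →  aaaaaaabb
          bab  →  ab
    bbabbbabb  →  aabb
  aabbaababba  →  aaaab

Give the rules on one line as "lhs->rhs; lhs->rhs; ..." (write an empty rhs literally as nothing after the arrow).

  | baaaababbbb => aaababbbb => aaaabbbb
  | aaaaa
  | bba => b
  | aabaaaaabb => aaaaaaabb

aba->aa; ba->; bab->ab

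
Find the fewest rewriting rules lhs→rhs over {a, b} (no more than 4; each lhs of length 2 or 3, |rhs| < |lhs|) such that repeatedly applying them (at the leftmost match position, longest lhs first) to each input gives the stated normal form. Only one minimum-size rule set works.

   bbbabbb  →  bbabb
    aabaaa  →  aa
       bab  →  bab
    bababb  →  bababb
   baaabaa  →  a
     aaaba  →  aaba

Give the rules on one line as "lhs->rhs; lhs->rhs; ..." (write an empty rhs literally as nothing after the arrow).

aaa->aa; baa->; bbb->bb

  | bbbabbb => bbabbb => bbabb
  | aabaaa => aaa => aa
  | bab
  | bababb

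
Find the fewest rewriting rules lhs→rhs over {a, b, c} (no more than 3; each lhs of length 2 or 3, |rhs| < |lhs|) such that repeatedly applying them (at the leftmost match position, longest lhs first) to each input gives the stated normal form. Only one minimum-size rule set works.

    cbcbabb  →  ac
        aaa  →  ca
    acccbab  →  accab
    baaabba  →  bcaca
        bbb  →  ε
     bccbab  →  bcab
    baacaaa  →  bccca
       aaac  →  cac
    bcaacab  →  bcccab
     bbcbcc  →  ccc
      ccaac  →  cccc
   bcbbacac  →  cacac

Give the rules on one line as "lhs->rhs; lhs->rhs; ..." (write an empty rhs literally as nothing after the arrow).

aa->c; bb->c; cb->

  | cbcbabb => cbabb => abb => ac
  | aaa => ca
  | acccbab => accab
  | baaabba => bcabba => bcaca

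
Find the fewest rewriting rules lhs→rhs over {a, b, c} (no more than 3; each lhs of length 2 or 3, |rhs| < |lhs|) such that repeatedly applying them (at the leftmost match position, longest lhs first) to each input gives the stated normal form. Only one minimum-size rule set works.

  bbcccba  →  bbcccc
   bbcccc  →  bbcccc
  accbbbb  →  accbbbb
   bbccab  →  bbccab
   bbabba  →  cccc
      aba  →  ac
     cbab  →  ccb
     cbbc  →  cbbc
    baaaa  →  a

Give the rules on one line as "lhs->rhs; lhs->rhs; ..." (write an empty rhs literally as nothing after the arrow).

  | bbcccba => bbcccc
  | bbcccc
  | accbbbb
  | bbccab

ba->c; bba->cc; caa->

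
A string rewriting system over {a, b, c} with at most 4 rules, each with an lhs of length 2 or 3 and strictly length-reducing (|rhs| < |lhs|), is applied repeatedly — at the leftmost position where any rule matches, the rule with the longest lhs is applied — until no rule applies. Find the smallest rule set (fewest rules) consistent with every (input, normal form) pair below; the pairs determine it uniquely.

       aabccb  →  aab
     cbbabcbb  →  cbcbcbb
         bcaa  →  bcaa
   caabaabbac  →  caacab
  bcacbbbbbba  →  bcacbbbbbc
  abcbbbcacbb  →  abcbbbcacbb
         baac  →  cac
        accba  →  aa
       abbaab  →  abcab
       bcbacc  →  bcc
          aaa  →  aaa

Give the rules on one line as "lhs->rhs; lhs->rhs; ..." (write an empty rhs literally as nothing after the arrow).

ba->c; bac->; ccb->

  | aabccb => aab
  | cbbabcbb => cbcbcbb
  | bcaa
  | caabaabbac => caacabbac => caacab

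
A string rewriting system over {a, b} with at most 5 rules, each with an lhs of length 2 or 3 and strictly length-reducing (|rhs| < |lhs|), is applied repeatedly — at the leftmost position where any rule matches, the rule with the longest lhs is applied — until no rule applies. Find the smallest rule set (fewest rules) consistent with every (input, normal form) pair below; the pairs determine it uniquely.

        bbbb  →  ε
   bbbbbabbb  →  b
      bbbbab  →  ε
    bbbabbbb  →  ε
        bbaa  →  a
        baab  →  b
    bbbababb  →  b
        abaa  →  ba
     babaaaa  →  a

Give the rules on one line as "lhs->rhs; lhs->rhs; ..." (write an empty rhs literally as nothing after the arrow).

aa->a; ab->; aba->ba; bb->

  | bbbb => bb => ε
  | bbbbbabbb => bbbabbb => babbb => bbb => b
  | bbbbab => bbab => ab => ε
  | bbbabbbb => babbbb => bbbb => bb => ε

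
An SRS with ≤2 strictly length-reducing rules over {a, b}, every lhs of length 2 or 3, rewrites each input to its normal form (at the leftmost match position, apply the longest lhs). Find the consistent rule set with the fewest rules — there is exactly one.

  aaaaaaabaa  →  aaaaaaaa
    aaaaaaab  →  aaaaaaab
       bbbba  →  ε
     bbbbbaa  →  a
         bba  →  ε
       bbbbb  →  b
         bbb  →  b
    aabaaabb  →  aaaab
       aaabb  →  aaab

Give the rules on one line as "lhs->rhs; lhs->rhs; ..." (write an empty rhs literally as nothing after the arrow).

  | aaaaaaabaa => aaaaaaaa
  | aaaaaaab
  | bbbba => bbba => bba => ba => ε
  | bbbbbaa => bbbbaa => bbbaa => bbaa => baa => a

ba->; bb->b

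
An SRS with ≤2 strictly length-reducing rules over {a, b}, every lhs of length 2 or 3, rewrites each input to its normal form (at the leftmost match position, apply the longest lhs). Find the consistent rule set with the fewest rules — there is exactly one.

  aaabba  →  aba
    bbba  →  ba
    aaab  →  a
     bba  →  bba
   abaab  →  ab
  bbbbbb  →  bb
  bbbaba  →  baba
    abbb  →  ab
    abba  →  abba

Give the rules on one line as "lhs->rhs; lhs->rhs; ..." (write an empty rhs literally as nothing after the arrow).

aab->; bbb->b

  | aaabba => aba
  | bbba => ba
  | aaab => a
  | bba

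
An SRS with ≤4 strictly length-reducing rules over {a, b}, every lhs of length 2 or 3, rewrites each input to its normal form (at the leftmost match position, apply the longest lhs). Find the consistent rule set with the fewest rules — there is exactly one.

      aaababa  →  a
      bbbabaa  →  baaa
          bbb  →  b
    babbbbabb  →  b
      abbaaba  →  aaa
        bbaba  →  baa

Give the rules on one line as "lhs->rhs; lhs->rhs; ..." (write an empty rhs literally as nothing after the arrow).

  | aaababa => aaba => a
  | bbbabaa => bbabaa => babaa => baaa
  | bbb => bb => b
  | babbbbabb => babbbabb => babbabb => bababb => baabb => bb => b

aab->; abb->aa; bab->ba; bb->b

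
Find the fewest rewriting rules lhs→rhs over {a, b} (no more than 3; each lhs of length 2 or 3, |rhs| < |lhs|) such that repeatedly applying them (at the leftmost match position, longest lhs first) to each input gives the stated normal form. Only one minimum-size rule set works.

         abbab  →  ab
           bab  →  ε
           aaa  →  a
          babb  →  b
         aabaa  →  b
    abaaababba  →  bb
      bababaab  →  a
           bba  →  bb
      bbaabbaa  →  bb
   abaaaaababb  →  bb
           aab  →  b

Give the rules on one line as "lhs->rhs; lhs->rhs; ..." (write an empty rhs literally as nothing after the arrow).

  | abbab => ab
  | bab => ε
  | aaa => a
  | babb => b

aa->; ba->b; bab->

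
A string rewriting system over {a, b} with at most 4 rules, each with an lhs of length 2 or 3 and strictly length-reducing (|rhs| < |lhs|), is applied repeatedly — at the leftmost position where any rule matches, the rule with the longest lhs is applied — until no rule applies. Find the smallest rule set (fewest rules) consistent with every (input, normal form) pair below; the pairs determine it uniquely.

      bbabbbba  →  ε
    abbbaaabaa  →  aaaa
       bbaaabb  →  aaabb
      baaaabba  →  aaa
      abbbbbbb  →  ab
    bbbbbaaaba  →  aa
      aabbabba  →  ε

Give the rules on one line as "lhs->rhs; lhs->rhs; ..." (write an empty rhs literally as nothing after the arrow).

  | bbabbbba => babbbba => abbbba => aba => ε
  | abbbaaabaa => aaaabaa => aaaa
  | bbaaabb => baaabb => aaabb
  | baaaabba => aaaabba => aaaaba => aaa

aba->; ba->a; bbb->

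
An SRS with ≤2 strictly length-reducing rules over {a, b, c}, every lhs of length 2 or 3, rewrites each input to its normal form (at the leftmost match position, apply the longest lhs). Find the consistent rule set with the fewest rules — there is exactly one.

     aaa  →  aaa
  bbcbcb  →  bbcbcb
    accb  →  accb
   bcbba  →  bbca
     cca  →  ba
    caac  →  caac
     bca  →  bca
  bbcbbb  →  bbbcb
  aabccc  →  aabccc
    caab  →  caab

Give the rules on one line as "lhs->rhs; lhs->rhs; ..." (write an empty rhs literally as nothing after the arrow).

cbb->bc; cca->ba

  | aaa
  | bbcbcb
  | accb
  | bcbba => bbca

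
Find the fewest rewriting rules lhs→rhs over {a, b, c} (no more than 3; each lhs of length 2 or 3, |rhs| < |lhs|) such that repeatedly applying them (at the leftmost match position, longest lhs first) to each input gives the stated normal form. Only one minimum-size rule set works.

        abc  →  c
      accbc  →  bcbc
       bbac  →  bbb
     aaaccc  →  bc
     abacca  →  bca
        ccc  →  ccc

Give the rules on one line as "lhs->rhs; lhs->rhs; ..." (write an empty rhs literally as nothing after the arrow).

ab->; ac->b

  | abc => c
  | accbc => bcbc
  | bbac => bbb
  | aaaccc => aabcc => acc => bc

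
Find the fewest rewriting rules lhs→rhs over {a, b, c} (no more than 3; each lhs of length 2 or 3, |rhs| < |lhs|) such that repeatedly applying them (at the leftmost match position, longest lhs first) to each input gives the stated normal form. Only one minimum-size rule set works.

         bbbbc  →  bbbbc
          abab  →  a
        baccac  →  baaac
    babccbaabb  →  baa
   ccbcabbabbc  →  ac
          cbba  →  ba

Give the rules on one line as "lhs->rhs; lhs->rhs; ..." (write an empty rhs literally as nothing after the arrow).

  | bbbbc
  | abab => cab => cc => a
  | baccac => baaac
  | babccbaabb => bcccbaabb => bacbaabb => baaabb => baacb => baa

ab->c; cb->; cc->a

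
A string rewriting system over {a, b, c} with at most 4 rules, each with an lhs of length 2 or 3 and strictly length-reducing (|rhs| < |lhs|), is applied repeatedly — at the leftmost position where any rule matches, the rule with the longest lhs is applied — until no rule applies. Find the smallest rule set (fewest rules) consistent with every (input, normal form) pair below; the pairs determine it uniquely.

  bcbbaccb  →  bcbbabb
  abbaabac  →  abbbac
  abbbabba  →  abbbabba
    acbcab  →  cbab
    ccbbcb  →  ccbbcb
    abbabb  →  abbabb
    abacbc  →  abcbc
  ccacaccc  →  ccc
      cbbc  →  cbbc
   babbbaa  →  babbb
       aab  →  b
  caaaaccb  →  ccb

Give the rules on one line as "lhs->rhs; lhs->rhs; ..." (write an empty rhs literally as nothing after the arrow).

  | bcbbaccb => bcbbabb
  | abbaabac => abbbac
  | abbbabba
  | acbcab => cbcab => cbab

aa->; acb->cb; acc->ab; ca->a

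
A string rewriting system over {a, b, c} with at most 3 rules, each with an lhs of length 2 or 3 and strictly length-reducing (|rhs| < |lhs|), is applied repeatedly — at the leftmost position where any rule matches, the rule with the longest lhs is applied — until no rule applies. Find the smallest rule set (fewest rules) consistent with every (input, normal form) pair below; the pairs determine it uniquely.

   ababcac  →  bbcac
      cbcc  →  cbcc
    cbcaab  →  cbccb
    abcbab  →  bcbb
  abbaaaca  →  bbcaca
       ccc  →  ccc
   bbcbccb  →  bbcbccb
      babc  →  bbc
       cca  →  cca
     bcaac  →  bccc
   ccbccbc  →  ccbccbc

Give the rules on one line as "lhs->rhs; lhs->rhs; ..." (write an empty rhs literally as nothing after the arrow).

  | ababcac => babcac => bbcac
  | cbcc
  | cbcaab => cbccb
  | abcbab => bcbab => bcbb

aa->c; ab->b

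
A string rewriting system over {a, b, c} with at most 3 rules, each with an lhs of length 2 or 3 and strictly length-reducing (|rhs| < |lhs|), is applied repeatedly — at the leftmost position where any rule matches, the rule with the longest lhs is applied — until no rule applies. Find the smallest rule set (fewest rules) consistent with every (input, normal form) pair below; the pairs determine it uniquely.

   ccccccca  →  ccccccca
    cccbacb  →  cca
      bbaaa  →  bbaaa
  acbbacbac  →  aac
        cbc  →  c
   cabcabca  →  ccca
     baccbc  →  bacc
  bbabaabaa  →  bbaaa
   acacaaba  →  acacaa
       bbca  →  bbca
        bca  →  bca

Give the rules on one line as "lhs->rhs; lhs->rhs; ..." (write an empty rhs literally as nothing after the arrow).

ab->; cb->

  | ccccccca
  | cccbacb => ccacb => cca
  | bbaaa
  | acbbacbac => abacbac => acbac => aac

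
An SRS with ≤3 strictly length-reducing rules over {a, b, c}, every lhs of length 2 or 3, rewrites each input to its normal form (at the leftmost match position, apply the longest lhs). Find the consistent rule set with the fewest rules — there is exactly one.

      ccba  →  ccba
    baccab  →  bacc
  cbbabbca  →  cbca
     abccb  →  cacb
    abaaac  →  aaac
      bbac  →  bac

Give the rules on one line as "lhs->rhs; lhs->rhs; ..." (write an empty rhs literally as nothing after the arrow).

  | ccba
  | baccab => bacc
  | cbbabbca => cbabbca => cbbca => cbca
  | abccb => cacb

ab->; abc->ca; bb->b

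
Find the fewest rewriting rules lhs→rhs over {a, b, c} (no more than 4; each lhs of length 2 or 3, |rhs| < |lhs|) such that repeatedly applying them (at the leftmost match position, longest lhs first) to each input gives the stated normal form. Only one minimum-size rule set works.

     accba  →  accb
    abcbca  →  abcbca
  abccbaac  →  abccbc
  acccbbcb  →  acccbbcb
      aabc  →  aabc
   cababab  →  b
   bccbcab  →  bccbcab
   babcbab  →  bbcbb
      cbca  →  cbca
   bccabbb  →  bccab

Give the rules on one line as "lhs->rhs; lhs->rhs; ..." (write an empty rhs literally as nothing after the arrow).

  | accba => accb
  | abcbca
  | abccbaac => abccbac => abccbc
  | acccbbcb

abb->a; ba->b; caa->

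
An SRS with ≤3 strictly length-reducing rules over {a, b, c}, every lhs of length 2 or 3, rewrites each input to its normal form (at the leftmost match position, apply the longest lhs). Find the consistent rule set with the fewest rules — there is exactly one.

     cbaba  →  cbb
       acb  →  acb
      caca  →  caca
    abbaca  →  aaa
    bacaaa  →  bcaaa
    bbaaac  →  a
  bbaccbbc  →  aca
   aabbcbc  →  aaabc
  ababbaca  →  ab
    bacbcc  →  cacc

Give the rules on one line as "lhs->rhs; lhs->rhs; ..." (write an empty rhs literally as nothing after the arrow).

ba->b; bbc->a; bcb->ca

  | cbaba => cbba => cbb
  | acb
  | caca
  | abbaca => abbca => aaa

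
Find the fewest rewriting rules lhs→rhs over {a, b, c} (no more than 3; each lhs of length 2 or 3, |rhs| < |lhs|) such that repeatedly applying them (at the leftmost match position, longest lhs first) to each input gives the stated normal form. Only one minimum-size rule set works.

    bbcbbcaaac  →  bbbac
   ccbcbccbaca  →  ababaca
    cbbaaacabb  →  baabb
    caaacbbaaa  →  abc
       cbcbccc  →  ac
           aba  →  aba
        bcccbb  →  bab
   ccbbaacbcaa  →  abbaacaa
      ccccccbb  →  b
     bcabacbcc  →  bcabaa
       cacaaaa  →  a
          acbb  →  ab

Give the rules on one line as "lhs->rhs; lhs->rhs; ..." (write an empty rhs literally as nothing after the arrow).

aaa->c; cb->; cc->a

  | bbcbbcaaac => bbbcaaac => bbbccc => bbbac
  | ccbcbccbaca => abcbccbaca => abccbaca => ababaca
  | cbbaaacabb => baaacabb => bccabb => baabb
  | caaacbbaaa => cccbbaaa => acbbaaa => abaaa => abc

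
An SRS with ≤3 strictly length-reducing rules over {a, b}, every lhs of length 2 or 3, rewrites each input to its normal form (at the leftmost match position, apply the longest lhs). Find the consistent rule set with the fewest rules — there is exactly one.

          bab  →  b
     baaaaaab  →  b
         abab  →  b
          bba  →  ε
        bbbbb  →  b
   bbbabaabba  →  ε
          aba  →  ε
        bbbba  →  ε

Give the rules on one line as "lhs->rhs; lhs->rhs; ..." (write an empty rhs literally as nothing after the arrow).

  | bab => b
  | baaaaaab => aaaaab => aaaab => aaab => aab => ab => b
  | abab => bab => b
  | bba => ba => ε

ab->b; ba->; bb->b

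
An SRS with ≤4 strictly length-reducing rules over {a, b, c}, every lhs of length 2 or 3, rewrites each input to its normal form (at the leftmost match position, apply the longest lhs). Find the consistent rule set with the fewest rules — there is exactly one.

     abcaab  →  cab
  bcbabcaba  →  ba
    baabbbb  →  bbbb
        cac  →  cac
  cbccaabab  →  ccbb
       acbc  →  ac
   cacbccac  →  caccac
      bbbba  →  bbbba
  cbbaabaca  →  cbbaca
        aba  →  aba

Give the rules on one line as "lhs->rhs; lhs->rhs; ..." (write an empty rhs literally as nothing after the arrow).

  | abcaab => aaab => cab
  | bcbabcaba => babcaba => baaba => bcba => ba
  | baabbbb => bcbbbb => bbbb
  | cac

aa->c; bc->; cba->b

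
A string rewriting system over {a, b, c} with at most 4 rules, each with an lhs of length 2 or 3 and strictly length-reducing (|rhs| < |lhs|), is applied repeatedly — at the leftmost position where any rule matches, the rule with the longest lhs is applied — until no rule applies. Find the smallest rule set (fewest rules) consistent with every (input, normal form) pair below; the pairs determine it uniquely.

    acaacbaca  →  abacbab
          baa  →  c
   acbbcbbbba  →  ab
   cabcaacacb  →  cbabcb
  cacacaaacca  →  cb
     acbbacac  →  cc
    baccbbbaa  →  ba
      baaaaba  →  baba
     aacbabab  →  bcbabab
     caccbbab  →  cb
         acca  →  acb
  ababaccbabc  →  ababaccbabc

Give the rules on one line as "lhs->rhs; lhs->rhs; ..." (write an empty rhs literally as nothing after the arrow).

aa->b; bb->c; ca->b; cbb->

  | acaacbaca => abacbaca => abacbab
  | baa => bb => c
  | acbbcbbbba => acbbbba => abba => aca => ab
  | cabcaacacb => bbcaacacb => ccaacacb => cbacacb => cbabcb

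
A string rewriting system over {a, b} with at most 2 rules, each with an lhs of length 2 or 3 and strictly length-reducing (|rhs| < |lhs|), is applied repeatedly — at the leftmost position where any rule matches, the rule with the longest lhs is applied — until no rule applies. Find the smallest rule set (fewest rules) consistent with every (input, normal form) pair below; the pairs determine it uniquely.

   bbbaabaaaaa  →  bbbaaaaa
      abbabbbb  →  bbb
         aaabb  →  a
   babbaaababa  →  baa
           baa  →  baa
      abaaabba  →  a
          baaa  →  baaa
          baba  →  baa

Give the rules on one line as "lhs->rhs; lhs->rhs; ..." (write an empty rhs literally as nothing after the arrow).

aab->; ab->a

  | bbbaabaaaaa => bbbaaaaa
  | abbabbbb => ababbbb => aabbbb => bbb
  | aaabb => ab => a
  | babbaaababa => babaaababa => baaaababa => baaaba => baa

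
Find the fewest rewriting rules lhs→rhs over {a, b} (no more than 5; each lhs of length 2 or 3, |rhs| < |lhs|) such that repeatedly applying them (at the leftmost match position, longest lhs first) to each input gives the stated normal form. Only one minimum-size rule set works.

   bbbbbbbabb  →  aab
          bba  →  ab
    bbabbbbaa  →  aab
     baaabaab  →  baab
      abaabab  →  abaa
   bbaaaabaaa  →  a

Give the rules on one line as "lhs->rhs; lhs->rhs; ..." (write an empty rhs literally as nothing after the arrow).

aaa->ab; bab->; bba->ab; bbb->a

  | bbbbbbbabb => abbbbabb => aababb => aab
  | bba => ab
  | bbabbbbaa => abbbbbaa => aabbaa => aaaba => abba => aab
  | baaabaab => babbaab => baab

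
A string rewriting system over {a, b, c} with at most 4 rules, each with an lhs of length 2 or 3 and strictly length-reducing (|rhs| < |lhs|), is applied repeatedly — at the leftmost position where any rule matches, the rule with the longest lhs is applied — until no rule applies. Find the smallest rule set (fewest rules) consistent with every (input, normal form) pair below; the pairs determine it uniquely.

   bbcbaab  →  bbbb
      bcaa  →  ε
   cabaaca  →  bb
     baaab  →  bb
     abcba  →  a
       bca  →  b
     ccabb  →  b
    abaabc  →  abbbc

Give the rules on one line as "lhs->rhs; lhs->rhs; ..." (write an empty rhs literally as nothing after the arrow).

ba->; baa->bb; ca->; cb->

  | bbcbaab => bbaab => bbbb
  | bcaa => ba => ε
  | cabaaca => baaca => bbca => bb
  | baaab => bbab => bb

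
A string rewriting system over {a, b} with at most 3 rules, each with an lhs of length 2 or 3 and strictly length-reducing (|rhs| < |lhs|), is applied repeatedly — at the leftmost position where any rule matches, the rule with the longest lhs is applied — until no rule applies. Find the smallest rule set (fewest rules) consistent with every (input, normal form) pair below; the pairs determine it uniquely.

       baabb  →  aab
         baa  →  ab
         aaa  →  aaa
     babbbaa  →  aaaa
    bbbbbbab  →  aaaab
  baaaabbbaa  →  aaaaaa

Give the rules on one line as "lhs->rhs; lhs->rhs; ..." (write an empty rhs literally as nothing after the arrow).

baa->ab; bb->a

  | baabb => abbb => aab
  | baa => ab
  | aaa
  | babbbaa => baabaa => abbaa => aaaa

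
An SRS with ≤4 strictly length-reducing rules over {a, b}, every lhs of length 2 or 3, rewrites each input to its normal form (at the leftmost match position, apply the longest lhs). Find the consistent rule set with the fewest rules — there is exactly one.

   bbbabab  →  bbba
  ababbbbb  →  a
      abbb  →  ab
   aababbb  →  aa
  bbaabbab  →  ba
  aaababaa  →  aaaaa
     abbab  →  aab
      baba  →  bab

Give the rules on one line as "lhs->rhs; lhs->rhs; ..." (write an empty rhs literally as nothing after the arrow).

  | bbbabab => bbbabb => bbba
  | ababbbbb => abbbbbb => abbbb => abb => a
  | abbb => ab
  | aababbb => aabbbb => aabb => aa

aba->ab; abb->a; baa->ab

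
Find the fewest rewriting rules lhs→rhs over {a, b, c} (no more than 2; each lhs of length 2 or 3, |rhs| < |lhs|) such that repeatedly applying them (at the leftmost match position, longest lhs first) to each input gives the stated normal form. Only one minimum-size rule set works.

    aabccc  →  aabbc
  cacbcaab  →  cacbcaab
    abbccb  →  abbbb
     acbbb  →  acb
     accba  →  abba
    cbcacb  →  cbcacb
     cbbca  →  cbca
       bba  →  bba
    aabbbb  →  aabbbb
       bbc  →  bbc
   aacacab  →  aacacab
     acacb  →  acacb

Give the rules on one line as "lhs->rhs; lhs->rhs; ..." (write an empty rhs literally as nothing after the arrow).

  | aabccc => aabbc
  | cacbcaab
  | abbccb => abbbb
  | acbbb => acbb => acb

cbb->cb; cc->b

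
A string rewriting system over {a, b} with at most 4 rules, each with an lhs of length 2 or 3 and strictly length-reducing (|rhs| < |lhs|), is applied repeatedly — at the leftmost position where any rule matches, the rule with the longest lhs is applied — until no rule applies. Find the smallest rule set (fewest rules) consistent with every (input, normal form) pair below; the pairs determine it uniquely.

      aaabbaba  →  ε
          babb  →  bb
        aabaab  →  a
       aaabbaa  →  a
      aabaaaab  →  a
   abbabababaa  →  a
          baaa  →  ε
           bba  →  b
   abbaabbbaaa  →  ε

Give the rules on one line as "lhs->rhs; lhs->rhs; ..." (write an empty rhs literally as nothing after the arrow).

  | aaabbaba => abbaba => ababa => aaba => ba => ε
  | babb => bb
  | aabaab => baab => ab => a
  | aaabbaa => abbaa => abaa => aaa => a

aa->; ab->a; ba->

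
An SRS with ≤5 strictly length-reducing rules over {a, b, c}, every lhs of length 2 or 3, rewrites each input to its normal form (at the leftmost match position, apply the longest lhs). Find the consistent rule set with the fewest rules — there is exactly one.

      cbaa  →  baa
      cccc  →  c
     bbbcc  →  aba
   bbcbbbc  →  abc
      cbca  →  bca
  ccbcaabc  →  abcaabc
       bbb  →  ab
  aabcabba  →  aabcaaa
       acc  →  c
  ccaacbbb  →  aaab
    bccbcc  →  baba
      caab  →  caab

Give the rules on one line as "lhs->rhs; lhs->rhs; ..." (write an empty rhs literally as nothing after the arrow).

ac->; bb->a; cb->b; cc->a

  | cbaa => baa
  | cccc => acc => c
  | bbbcc => abcc => aba
  | bbcbbbc => acbbbc => bbbc => abc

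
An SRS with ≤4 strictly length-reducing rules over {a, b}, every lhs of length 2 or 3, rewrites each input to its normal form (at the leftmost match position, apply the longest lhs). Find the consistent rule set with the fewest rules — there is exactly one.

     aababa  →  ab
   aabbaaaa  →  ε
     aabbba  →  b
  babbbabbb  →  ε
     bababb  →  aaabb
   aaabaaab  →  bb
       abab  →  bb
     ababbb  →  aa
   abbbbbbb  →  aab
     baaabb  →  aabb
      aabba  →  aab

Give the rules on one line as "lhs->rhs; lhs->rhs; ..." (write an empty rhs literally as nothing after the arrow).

aba->b; ba->; bab->aa; bbb->ba

  | aababa => abba => ab
  | aabbaaaa => aabaaa => abaa => ba => ε
  | aabbba => aabaa => aba => b
  | babbbabbb => aabbabbb => aabaabb => ababb => bbb => ba => ε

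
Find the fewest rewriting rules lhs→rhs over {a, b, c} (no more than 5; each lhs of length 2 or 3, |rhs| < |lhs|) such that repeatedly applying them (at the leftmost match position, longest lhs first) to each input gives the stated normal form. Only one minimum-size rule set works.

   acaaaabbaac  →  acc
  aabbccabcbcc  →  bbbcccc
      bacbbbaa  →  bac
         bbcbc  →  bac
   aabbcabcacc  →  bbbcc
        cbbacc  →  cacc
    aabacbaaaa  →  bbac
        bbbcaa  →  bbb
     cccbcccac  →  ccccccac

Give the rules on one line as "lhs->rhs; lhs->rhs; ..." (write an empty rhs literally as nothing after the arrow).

  | acaaaabbaac => acbaabbaac => acaabbaac => acbbbaac => acbbaac => acbaac => acaac => acbc => acc
  | aabbccabcbcc => bbbccabcbcc => bbbccaacc => bbbccbcc => bbbcccc
  | bacbbbaa => bacbbaa => bacbaa => bacaa => bacb => bac
  | bbcbc => bac

aa->b; bca->a; bcb->a; cb->c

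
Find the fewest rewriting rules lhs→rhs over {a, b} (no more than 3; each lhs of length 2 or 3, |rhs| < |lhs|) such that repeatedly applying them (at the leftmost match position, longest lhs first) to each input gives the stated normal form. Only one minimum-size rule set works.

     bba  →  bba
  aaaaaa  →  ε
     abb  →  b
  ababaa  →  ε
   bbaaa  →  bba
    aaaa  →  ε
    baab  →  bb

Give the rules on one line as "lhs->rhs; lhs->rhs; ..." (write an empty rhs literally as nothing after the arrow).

  | bba
  | aaaaaa => aaaa => aa => ε
  | abb => b
  | ababaa => abaa => aa => ε

aa->; ab->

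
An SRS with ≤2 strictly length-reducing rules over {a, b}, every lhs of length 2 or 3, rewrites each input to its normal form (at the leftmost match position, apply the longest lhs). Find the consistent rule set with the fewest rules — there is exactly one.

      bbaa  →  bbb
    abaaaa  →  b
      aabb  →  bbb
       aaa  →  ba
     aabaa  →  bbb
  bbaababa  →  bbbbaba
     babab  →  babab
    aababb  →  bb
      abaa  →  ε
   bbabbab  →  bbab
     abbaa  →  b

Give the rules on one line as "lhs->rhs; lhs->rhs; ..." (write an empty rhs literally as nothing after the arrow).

  | bbaa => bbb
  | abaaaa => abbaa => aa => b
  | aabb => bbb
  | aaa => ba

aa->b; abb->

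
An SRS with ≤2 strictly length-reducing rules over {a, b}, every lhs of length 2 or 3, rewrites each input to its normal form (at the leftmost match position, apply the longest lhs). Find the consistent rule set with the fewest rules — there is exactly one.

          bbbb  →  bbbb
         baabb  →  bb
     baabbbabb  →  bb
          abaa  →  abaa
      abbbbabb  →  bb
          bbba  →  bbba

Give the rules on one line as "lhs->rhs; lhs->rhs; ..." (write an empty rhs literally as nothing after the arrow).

abb->bb; bab->ab

  | bbbb
  | baabb => babb => abb => bb
  | baabbbabb => babbbabb => abbbabb => bbbabb => bbabb => babb => abb => bb
  | abaa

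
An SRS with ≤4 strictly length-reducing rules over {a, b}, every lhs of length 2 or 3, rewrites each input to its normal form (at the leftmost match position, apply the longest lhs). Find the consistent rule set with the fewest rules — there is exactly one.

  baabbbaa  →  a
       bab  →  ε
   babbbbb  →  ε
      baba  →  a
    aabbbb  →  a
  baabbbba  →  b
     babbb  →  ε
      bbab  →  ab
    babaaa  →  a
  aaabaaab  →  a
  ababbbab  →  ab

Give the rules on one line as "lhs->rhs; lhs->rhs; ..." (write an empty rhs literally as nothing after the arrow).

  | baabbbaa => babbbaa => bbbbaa => bbaa => aa => a
  | bab => bb => ε
  | babbbbb => bbbbbb => bbbb => bb => ε
  | baba => bba => a

aa->a; ba->b; bb->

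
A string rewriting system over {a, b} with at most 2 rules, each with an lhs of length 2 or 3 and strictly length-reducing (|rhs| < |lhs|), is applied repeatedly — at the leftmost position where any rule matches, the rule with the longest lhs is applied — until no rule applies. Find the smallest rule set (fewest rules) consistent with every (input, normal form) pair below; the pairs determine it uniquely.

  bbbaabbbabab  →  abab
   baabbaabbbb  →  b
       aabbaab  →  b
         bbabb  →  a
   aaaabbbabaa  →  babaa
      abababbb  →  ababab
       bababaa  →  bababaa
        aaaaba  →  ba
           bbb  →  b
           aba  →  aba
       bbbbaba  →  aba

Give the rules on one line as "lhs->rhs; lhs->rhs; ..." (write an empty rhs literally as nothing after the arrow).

  | bbbaabbbabab => baabbbabab => bbbbabab => bbabab => abab
  | baabbaabbbb => bbbaabbbb => baabbbb => bbbbb => bbb => b
  | aabbaab => bbaab => aab => b
  | bbabb => abb => a

aab->b; bb->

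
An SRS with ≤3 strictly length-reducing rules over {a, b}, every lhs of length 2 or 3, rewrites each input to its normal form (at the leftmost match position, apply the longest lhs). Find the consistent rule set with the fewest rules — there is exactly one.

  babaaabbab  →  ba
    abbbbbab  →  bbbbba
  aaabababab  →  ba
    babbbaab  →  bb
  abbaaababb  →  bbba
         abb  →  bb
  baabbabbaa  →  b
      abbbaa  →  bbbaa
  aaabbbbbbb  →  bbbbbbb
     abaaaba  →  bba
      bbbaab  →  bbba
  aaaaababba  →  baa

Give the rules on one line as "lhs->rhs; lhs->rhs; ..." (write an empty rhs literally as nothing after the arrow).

  | babaaabbab => baaaabbab => babbab => babab => baab => bab => ba
  | abbbbbab => bbbbbab => bbbbba
  | aaabababab => bababab => baabab => babab => baab => bab => ba
  | babbbaab => babbaab => babaab => baaab => bb

aaa->; ab->b; bab->ba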